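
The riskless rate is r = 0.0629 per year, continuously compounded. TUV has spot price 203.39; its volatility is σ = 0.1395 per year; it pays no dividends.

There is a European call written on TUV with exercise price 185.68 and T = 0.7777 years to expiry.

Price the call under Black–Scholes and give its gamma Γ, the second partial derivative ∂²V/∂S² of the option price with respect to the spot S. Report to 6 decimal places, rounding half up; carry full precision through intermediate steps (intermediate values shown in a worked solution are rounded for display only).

σ√T = 0.1395·√0.7777 = 0.123021
d₁ = (ln(S/K) + (r+σ²/2)T) / (σ√T) = (ln(203.39/185.68) + (0.0629+0.1395²/2)·0.7777) / 0.123021 = (0.091101 + 0.056484) / 0.123021 = 1.199670
d₂ = d₁ − σ√T = 1.199670 − 0.123021 = 1.076649
e^{−rT} = 0.952260
N(d₁) = 0.884866,  N(d₂) = 0.859181
Call price V = S·N(d₁) − K·e^{−rT}·N(d₂) = 179.972963 − 151.916699 = 28.056264
φ(d₁) = (1/√(2π))·e^{−d₁²/2} = 0.194263
Γ = φ(d₁) / (S·σ·√T) = 0.007764

price = 28.056264
Γ = 0.007764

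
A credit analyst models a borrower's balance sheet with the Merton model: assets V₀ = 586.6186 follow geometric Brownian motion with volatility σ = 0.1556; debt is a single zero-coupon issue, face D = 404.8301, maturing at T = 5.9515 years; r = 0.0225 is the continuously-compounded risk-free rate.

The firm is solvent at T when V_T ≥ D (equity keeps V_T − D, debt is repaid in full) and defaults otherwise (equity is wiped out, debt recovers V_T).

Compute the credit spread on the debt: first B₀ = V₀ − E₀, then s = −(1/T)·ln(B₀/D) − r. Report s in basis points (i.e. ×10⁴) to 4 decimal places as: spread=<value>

spread=34.9890

Equity is a call on the firm's assets struck at D = 404.8301:
d₁ = [ln(V₀/D) + (r + σ²/2)T] / (σ√T)
   = [ln(586.6186/404.8301) + (0.0225 + 0.5·0.1556²)·5.9515] / (0.1556·√5.9515)
   = [0.370907 + 0.205956] / 0.379597 = 1.519672
d₂ = d₁ − σ√T = 1.519672 − 0.379597 = 1.140075
N(d₁) = 0.935703,  N(d₂) = 0.872873,  e^(−rT) = 0.874670
E₀ = V₀·N(d₁) − D·e^(−rT)·N(d₂)
   = 586.6186·0.935703 − 404.8301·0.874670·0.872873 = 239.823189
B₀ = V₀ − E₀ = 586.6186 − 239.823189 = 346.795411
spread = −(1/T)·ln(B₀/D) − r = −(1/5.9515)·ln(346.795411/404.8301) − 0.0225 = 0.00349890
in basis points: 0.00349890 × 10⁴ = 34.9890 bp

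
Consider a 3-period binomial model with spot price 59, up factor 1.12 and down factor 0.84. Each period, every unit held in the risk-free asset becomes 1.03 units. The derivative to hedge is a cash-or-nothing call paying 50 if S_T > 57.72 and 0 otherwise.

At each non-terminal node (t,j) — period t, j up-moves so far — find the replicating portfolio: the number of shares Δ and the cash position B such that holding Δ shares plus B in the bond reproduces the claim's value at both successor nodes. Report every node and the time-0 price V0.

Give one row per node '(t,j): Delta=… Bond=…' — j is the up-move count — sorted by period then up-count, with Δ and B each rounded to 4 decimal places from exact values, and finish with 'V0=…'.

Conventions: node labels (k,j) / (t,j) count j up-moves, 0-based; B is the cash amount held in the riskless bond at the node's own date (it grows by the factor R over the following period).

Under the risk-neutral measure, an up-move has probability p* = (R−d)/(u−d) = 0.6786 and values discount at R = 1.03.
At maturity the claim pays: V(3,0)=0.0000, V(3,1)=0.0000, V(3,2)=50.0000, V(3,3)=50.0000
Node (2,0) S=41.6304: V=(p*·0.0000+(1−p*)·0.0000)/1.03=0.0000; Δ=(0.0000−0.0000)/(46.6260−34.9695)=0.0000; B=V−Δ·S=0.0000
Node (2,1) S=55.5072: V=(p*·50.0000+(1−p*)·0.0000)/1.03=32.9404; Δ=(50.0000−0.0000)/(62.1681−46.6260)=3.2171; B=V−Δ·S=-145.6311
Node (2,2) S=74.0096: V=(p*·50.0000+(1−p*)·50.0000)/1.03=48.5437; Δ=(50.0000−50.0000)/(82.8908−62.1681)=0.0000; B=V−Δ·S=48.5437
Node (1,0) S=49.5600: V=(p*·32.9404+(1−p*)·0.0000)/1.03=21.7013; Δ=(32.9404−0.0000)/(55.5072−41.6304)=2.3738; B=V−Δ·S=-95.9428
Node (1,1) S=66.0800: V=(p*·48.5437+(1−p*)·32.9404)/1.03=42.2605; Δ=(48.5437−32.9404)/(74.0096−55.5072)=0.8433; B=V−Δ·S=-13.4657
Node (0,0) S=59.0000: V=(p*·42.2605+(1−p*)·21.7013)/1.03=34.6138; Δ=(42.2605−21.7013)/(66.0800−49.5600)=1.2445; B=V−Δ·S=-38.8118
Sanity check at the root: Δ(0,0)·S0 + B(0,0) reproduces V0 = 34.6138.

(0,0): Delta=1.2445 Bond=-38.8118
(1,0): Delta=2.3738 Bond=-95.9428
(1,1): Delta=0.8433 Bond=-13.4657
(2,0): Delta=0.0000 Bond=0.0000
(2,1): Delta=3.2171 Bond=-145.6311
(2,2): Delta=0.0000 Bond=48.5437
V0=34.6138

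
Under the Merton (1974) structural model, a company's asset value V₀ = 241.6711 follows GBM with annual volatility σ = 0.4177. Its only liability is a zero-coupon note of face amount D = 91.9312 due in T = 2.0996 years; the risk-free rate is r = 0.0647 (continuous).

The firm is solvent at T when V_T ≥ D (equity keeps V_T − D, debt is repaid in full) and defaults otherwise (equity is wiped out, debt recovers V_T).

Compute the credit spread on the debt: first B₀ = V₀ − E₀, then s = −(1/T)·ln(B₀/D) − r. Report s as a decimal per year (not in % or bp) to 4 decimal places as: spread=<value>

spread=0.0066

Equity is a call on the firm's assets struck at D = 91.9312:
d₁ = [ln(V₀/D) + (r + σ²/2)T] / (σ√T)
   = [ln(241.6711/91.9312) + (0.0647 + 0.5·0.4177²)·2.0996] / (0.4177·√2.0996)
   = [0.966537 + 0.319006] / 0.605247 = 2.123997
d₂ = d₁ − σ√T = 2.123997 − 0.605247 = 1.518750
N(d₁) = 0.983165,  N(d₂) = 0.935587,  e^(−rT) = 0.872979
E₀ = V₀·N(d₁) − D·e^(−rT)·N(d₂)
   = 241.6711·0.983165 − 91.9312·0.872979·0.935587 = 162.517918
B₀ = V₀ − E₀ = 241.6711 − 162.517918 = 79.153182
spread = −(1/T)·ln(B₀/D) − r = −(1/2.0996)·ln(79.153182/91.9312) − 0.0647 = 0.00657809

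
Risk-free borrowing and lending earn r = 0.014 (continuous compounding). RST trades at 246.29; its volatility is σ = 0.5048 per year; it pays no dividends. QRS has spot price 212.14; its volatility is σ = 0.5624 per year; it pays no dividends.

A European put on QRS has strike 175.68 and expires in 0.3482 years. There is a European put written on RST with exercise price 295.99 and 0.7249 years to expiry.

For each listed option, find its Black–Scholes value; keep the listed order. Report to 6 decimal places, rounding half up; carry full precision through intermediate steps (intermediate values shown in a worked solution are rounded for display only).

[QRS put K=175.68]
σ√T = 0.5624·√0.3482 = 0.331864
d₁ = (ln(S/K) + (r+σ²/2)T) / (σ√T) = (ln(212.14/175.68) + (0.014+0.5624²/2)·0.3482) / 0.331864 = (0.188582 + 0.059942) / 0.331864 = 0.748873
d₂ = d₁ − σ√T = 0.748873 − 0.331864 = 0.417010
e^{−rT} = 0.995137
N(−d₁) = 0.226967,  N(−d₂) = 0.338336
price = K·e^{−rT}·N(−d₂) − S·N(−d₁) = 59.149767 − 48.148737 = 11.001030
[RST put K=295.99]
σ√T = 0.5048·√0.7249 = 0.429792
d₁ = (ln(S/K) + (r+σ²/2)T) / (σ√T) = (ln(246.29/295.99) + (0.014+0.5048²/2)·0.7249) / 0.429792 = (-0.183816 + 0.102509) / 0.429792 = -0.189177
d₂ = d₁ − σ√T = -0.189177 − 0.429792 = -0.618969
e^{−rT} = 0.989903
N(−d₁) = 0.575023,  N(−d₂) = 0.732032
price = K·e^{−rT}·N(−d₂) − S·N(−d₁) = 214.486221 − 141.622399 = 72.863822

price(QRS put K=175.68) = 11.001030
price(RST put K=295.99) = 72.863822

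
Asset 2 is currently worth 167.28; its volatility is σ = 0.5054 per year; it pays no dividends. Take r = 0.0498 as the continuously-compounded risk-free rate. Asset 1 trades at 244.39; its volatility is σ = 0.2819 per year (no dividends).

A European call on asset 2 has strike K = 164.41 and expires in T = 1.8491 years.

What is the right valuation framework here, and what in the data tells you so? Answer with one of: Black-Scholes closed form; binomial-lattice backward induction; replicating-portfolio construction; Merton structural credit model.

Key observation: the strike-164.41 call on asset 2 is European-exercise on a continuously-modelled lognormal underlying, so its value is a single closed-form evaluation.

framework: Black-Scholes closed form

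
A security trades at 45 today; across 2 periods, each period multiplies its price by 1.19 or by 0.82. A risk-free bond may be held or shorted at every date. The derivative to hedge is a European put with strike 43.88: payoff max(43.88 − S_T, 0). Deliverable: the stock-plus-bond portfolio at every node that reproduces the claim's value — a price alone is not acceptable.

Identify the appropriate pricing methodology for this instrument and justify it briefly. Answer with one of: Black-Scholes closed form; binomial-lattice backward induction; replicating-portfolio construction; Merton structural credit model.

framework: replicating-portfolio construction

Key observation: the deliverable is the dynamic trading strategy on the 2-step tree (spot 45, moves 1.19 and 0.82), so the valuation must go through the node-by-node replicating-portfolio solve.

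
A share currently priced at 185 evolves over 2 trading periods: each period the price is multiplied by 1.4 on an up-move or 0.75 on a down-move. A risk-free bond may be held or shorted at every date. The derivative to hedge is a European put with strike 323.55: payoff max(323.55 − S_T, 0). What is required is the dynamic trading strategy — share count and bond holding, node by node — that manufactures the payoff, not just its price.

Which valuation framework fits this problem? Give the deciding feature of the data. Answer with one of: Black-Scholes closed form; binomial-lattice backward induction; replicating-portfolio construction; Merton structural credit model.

framework: replicating-portfolio construction

Key observation: a price alone would not answer the question — the per-node share/bond construction on the spot-185, 1.4/0.75 tree is required, and only the replicating-portfolio method yields it.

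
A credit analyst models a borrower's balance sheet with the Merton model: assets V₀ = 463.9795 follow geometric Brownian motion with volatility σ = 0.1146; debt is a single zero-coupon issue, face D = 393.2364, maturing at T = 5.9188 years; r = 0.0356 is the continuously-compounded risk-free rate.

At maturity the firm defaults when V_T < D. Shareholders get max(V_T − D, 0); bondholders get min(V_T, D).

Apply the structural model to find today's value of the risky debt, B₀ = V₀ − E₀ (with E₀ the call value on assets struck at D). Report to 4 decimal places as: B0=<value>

Equity is a call on the firm's assets struck at D = 393.2364:
d₁ = [ln(V₀/D) + (r + σ²/2)T] / (σ√T)
   = [ln(463.9795/393.2364) + (0.0356 + 0.5·0.1146²)·5.9188] / (0.1146·√5.9188)
   = [0.165429 + 0.249576] / 0.278806 = 1.488510
d₂ = d₁ − σ√T = 1.488510 − 0.278806 = 1.209705
N(d₁) = 0.931692,  N(d₂) = 0.886804,  e^(−rT) = 0.810010
E₀ = V₀·N(d₁) − D·e^(−rT)·N(d₂)
   = 463.9795·0.931692 − 393.2364·0.810010·0.886804 = 149.816492
B₀ = V₀ − E₀ = 463.9795 − 149.816492 = 314.163008

B0=314.1630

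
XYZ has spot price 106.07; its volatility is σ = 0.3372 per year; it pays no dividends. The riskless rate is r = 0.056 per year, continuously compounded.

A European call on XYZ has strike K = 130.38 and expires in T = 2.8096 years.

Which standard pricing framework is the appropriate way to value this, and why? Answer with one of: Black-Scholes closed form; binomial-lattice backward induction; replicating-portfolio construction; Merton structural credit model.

framework: Black-Scholes closed form

Key observation: the strike-130.38 call on XYZ is European-exercise on a continuously-modelled lognormal underlying, so its value is a single closed-form evaluation.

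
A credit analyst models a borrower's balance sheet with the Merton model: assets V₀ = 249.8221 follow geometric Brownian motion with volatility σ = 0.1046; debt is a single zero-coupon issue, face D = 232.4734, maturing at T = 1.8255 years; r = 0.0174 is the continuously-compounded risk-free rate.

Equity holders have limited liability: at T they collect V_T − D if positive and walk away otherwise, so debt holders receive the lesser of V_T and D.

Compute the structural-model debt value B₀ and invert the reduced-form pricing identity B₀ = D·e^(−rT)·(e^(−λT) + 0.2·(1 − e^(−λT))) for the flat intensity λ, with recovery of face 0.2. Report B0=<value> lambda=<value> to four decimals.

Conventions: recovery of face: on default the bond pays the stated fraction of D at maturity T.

Apply the equity-as-call identities (strike 232.4734, horizon 1.8255 years):
d₁ = [ln(V₀/D) + (r + σ²/2)T] / (σ√T)
   = [ln(249.8221/232.4734) + (0.0174 + 0.5·0.1046²)·1.8255] / (0.1046·√1.8255)
   = [0.071973 + 0.041750] / 0.141326 = 0.804688
d₂ = d₁ − σ√T = 0.804688 − 0.141326 = 0.663362
N(d₁) = 0.789500,  N(d₂) = 0.746451,  e^(−rT) = 0.968735
E₀ = V₀·N(d₁) − D·e^(−rT)·N(d₂)
   = 249.8221·0.789500 − 232.4734·0.968735·0.746451 = 29.130008
B₀ = V₀ − E₀ = 249.8221 − 29.130008 = 220.692092
e^(−λT) = (B₀·e^(rT)/D − 0.2)/(1 − 0.2) = (220.6921·1.032274/232.4734 − 0.2)/0.8 = 0.97494992
λ = −ln(0.97494992)/1.8255 = 0.013897

B0=220.6921 lambda=0.0139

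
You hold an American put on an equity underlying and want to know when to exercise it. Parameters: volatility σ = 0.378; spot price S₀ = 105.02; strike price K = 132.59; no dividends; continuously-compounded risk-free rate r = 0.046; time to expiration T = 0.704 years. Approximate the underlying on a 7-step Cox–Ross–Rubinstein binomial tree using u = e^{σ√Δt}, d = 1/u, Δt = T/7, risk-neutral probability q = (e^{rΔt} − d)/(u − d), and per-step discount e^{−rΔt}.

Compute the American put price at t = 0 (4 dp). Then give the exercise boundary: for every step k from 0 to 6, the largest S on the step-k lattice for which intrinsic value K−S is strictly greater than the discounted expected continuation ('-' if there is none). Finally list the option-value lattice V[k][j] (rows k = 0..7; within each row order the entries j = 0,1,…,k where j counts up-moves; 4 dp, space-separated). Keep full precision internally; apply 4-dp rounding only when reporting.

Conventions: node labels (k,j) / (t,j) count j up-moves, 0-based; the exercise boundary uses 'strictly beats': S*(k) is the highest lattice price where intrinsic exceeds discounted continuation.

Δt=0.10057  u=1.12736  d=0.88703  q=0.48936  discount=0.99538
step 7 (expiry): payoffs max(K−S,0) = 87.2121 74.9178 59.2926 39.4340 14.1951 0.0000 0.0000 0.0000
step 6: (k=6,j=0): S=51.1570, K−S=81.4330, hold=80.8210 ⇒ V=81.4330 exercise | (k=6,j=1): S=65.0171, K−S=67.5729, hold=66.9609 ⇒ V=67.5729 exercise | (k=6,j=2): S=82.6323, K−S=49.9577, hold=49.3457 ⇒ V=49.9577 exercise | (k=6,j=3): S=105.0200, K−S=27.5700, hold=26.9580 ⇒ V=27.5700 exercise | (k=6,j=4): S=133.4732, K−S=0.0000, hold=7.2151 ⇒ V=7.2151 continue | (k=6,j=5): S=169.6354, K−S=0.0000, hold=0.0000 ⇒ V=0.0000 continue | (k=6,j=6): S=215.5950, K−S=0.0000, hold=0.0000 ⇒ V=0.0000 continue  boundary S*=105.0200
step 5: (k=5,j=0): S=57.6722, K−S=74.9178, hold=74.3058 ⇒ V=74.9178 exercise | (k=5,j=1): S=73.2974, K−S=59.2926, hold=58.6806 ⇒ V=59.2926 exercise | (k=5,j=2): S=93.1560, K−S=39.4340, hold=38.8220 ⇒ V=39.4340 exercise | (k=5,j=3): S=118.3949, K−S=14.1951, hold=17.5278 ⇒ V=17.5278 continue | (k=5,j=4): S=150.4719, K−S=0.0000, hold=3.6673 ⇒ V=3.6673 continue | (k=5,j=5): S=191.2395, K−S=0.0000, hold=0.0000 ⇒ V=0.0000 continue  boundary S*=93.1560
step 4: (k=4,j=0): S=65.0171, K−S=67.5729, hold=66.9609 ⇒ V=67.5729 exercise | (k=4,j=1): S=82.6323, K−S=49.9577, hold=49.3457 ⇒ V=49.9577 exercise | (k=4,j=2): S=105.0200, K−S=27.5700, hold=28.5814 ⇒ V=28.5814 continue | (k=4,j=3): S=133.4732, K−S=0.0000, hold=10.6954 ⇒ V=10.6954 continue | (k=4,j=4): S=169.6354, K−S=0.0000, hold=1.8640 ⇒ V=1.8640 continue  boundary S*=82.6323
step 3: (k=3,j=0): S=73.2974, K−S=59.2926, hold=58.6806 ⇒ V=59.2926 exercise | (k=3,j=1): S=93.1560, K−S=39.4340, hold=39.3147 ⇒ V=39.4340 exercise | (k=3,j=2): S=118.3949, K−S=14.1951, hold=19.7372 ⇒ V=19.7372 continue | (k=3,j=3): S=150.4719, K−S=0.0000, hold=6.3442 ⇒ V=6.3442 continue  boundary S*=93.1560
step 2: (k=2,j=0): S=82.6323, K−S=49.9577, hold=49.3457 ⇒ V=49.9577 exercise | (k=2,j=1): S=105.0200, K−S=27.5700, hold=29.6576 ⇒ V=29.6576 continue | (k=2,j=2): S=133.4732, K−S=0.0000, hold=13.1223 ⇒ V=13.1223 continue  boundary S*=82.6323
step 1: (k=1,j=0): S=93.1560, K−S=39.4340, hold=39.8389 ⇒ V=39.8389 continue | (k=1,j=1): S=118.3949, K−S=14.1951, hold=21.4663 ⇒ V=21.4663 continue  boundary S*=-
step 0: (k=0,j=0): S=105.0200, K−S=27.5700, hold=30.7057 ⇒ V=30.7057 continue  boundary S*=-

price = 30.7057
boundary = - - 82.6323 93.1560 82.6323 93.1560 105.0200
tree:
30.7057
39.8389 21.4663
49.9577 29.6576 13.1223
59.2926 39.4340 19.7372 6.3442
67.5729 49.9577 28.5814 10.6954 1.8640
74.9178 59.2926 39.4340 17.5278 3.6673 0.0000
81.4330 67.5729 49.9577 27.5700 7.2151 0.0000 0.0000
87.2121 74.9178 59.2926 39.4340 14.1951 0.0000 0.0000 0.0000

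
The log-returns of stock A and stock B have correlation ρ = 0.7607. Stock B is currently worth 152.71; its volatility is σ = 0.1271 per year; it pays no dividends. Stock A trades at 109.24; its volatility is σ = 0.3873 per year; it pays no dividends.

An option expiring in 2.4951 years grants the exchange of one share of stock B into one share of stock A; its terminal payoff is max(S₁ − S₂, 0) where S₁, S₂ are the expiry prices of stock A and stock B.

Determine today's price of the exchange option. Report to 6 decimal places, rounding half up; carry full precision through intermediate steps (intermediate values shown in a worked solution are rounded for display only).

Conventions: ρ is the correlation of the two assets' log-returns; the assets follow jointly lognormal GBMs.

σ_eff = √(σ₁² + σ₂² − 2ρσ₁σ₂) = √(0.3873² + 0.1271² − 2·0.7607·0.3873·0.1271) = 0.302099
d₁ = (ln(S₁/S₂) + (q₂ − q₁ + σ_eff²/2)T) / (σ_eff√T) = (ln(109.24/152.71) + (0.0 − 0.0 + 0.045632)·2.4951) / 0.477191 = -0.463415
d₂ = d₁ − σ_eff√T = -0.463415 − 0.477191 = -0.940606
N(d₁) = 0.321534,  N(d₂) = 0.173453
V = S₁·e^{−q₁T}·N(d₁) − S₂·e^{−q₂T}·N(d₂) = 35.124320 − 26.488058 = 8.636261
Key observation: pricing in stock B-units makes this a unit-strike call on the ratio S₁/S₂ — the risk-free rate cancels and cannot affect the value.

exchange price = 8.636261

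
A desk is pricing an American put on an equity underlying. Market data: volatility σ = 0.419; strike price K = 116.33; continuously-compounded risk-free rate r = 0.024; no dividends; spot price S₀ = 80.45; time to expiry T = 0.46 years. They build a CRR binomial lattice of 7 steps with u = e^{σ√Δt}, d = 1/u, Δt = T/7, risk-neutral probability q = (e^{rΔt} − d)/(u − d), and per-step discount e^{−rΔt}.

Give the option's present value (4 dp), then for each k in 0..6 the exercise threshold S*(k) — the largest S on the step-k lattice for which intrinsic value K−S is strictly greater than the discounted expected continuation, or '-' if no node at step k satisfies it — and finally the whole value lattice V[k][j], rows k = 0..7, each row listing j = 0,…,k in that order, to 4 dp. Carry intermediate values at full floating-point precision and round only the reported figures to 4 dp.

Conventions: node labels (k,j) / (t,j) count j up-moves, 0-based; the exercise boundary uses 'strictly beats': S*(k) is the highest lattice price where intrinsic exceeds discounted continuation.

price = 36.5030
boundary = - 72.2568 64.8980 72.2568 80.4500 89.5723 99.7289
tree:
36.5030
44.0732 28.4384
51.4320 36.0783 20.2721
58.0414 44.0732 27.5532 12.4668
63.9777 51.4320 35.8800 18.6413 5.8323
69.3094 58.0414 44.0732 26.7577 9.9276 1.4239
74.0980 63.9777 51.4320 35.8800 16.6011 2.7452 0.0000
78.3991 69.3094 58.0414 44.0732 26.7577 5.2928 0.0000 0.0000

Δt=0.06571  u=1.11339  d=0.89816  q=0.48051  discount=0.99842
step 7 (expiry): payoffs max(K−S,0) = 78.3991 69.3094 58.0414 44.0732 26.7577 5.2928 0.0000 0.0000
step 6: (k=6,j=0): S=42.2320, K−S=74.0980, hold=73.9147 ⇒ V=74.0980 exercise | (k=6,j=1): S=52.3523, K−S=63.9777, hold=63.7943 ⇒ V=63.9777 exercise | (k=6,j=2): S=64.8980, K−S=51.4320, hold=51.2487 ⇒ V=51.4320 exercise | (k=6,j=3): S=80.4500, K−S=35.8800, hold=35.6967 ⇒ V=35.8800 exercise | (k=6,j=4): S=99.7289, K−S=16.6011, hold=16.4178 ⇒ V=16.6011 exercise | (k=6,j=5): S=123.6278, K−S=0.0000, hold=2.7452 ⇒ V=2.7452 continue | (k=6,j=6): S=153.2537, K−S=0.0000, hold=0.0000 ⇒ V=0.0000 continue  boundary S*=99.7289
step 5: (k=5,j=0): S=47.0206, K−S=69.3094, hold=69.1260 ⇒ V=69.3094 exercise | (k=5,j=1): S=58.2886, K−S=58.0414, hold=57.8581 ⇒ V=58.0414 exercise | (k=5,j=2): S=72.2568, K−S=44.0732, hold=43.8899 ⇒ V=44.0732 exercise | (k=5,j=3): S=89.5723, K−S=26.7577, hold=26.5744 ⇒ V=26.7577 exercise | (k=5,j=4): S=111.0372, K−S=5.2928, hold=9.9276 ⇒ V=9.9276 continue | (k=5,j=5): S=137.6460, K−S=0.0000, hold=1.4239 ⇒ V=1.4239 continue  boundary S*=89.5723
step 4: (k=4,j=0): S=52.3523, K−S=63.9777, hold=63.7943 ⇒ V=63.9777 exercise | (k=4,j=1): S=64.8980, K−S=51.4320, hold=51.2487 ⇒ V=51.4320 exercise | (k=4,j=2): S=80.4500, K−S=35.8800, hold=35.6967 ⇒ V=35.8800 exercise | (k=4,j=3): S=99.7289, K−S=16.6011, hold=18.6413 ⇒ V=18.6413 continue | (k=4,j=4): S=123.6278, K−S=0.0000, hold=5.8323 ⇒ V=5.8323 continue  boundary S*=80.4500
step 3: (k=3,j=0): S=58.2886, K−S=58.0414, hold=57.8581 ⇒ V=58.0414 exercise | (k=3,j=1): S=72.2568, K−S=44.0732, hold=43.8899 ⇒ V=44.0732 exercise | (k=3,j=2): S=89.5723, K−S=26.7577, hold=27.5532 ⇒ V=27.5532 continue | (k=3,j=3): S=111.0372, K−S=5.2928, hold=12.4668 ⇒ V=12.4668 continue  boundary S*=72.2568
step 2: (k=2,j=0): S=64.8980, K−S=51.4320, hold=51.2487 ⇒ V=51.4320 exercise | (k=2,j=1): S=80.4500, K−S=35.8800, hold=36.0783 ⇒ V=36.0783 continue | (k=2,j=2): S=99.7289, K−S=16.6011, hold=20.2721 ⇒ V=20.2721 continue  boundary S*=64.8980
step 1: (k=1,j=0): S=72.2568, K−S=44.0732, hold=43.9850 ⇒ V=44.0732 exercise | (k=1,j=1): S=89.5723, K−S=26.7577, hold=28.4384 ⇒ V=28.4384 continue  boundary S*=72.2568
step 0: (k=0,j=0): S=80.4500, K−S=35.8800, hold=36.5030 ⇒ V=36.5030 continue  boundary S*=-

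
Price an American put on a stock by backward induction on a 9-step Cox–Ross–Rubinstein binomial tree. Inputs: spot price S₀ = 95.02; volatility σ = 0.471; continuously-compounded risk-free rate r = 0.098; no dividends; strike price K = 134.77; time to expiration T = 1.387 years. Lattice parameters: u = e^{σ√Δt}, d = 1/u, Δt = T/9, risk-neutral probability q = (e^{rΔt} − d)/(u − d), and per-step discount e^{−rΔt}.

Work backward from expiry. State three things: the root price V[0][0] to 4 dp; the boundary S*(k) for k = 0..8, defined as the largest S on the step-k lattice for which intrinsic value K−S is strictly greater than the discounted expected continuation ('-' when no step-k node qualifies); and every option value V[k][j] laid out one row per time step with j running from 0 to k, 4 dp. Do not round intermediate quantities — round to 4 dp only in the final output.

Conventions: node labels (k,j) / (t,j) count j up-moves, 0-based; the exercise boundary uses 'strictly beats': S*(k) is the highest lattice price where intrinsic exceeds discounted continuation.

price = 42.6326
boundary = - 78.9794 65.6466 78.9794 65.6466 78.9794 65.6466 78.9794 95.0200
tree:
42.6326
55.7906 30.5105
69.1234 41.8764 19.8450
80.2054 55.7906 28.9588 11.1508
89.4166 69.1234 40.9304 17.6273 4.8817
97.0728 80.2054 55.7906 27.0180 8.5823 1.2539
103.4366 89.4166 69.1234 39.8201 14.7790 2.5199 0.0000
108.7261 97.0728 80.2054 55.7906 24.7400 5.0640 0.0000 0.0000
113.1226 103.4366 89.4166 69.1234 39.7500 10.1768 0.0000 0.0000 0.0000
116.7770 108.7261 97.0728 80.2054 55.7906 20.4516 0.0000 0.0000 0.0000 0.0000

params: Δt=0.15411 u=1.20310 d=0.83119 q=0.49482 e^(-rΔt)=0.98501
t_9 payoffs: 116.7770 108.7261 97.0728 80.2054 55.7906 20.4516 0.0000 0.0000 0.0000 0.0000
t_8: node(8,0) S=21.6474 payoff=113.1226 vs cont=111.1025 → 113.1226 [stop]  node(8,1) S=31.3334 payoff=103.4366 vs cont=101.4165 → 103.4366 [stop]  node(8,2) S=45.3534 payoff=89.4166 vs cont=87.3964 → 89.4166 [stop]  node(8,3) S=65.6466 payoff=69.1234 vs cont=67.1032 → 69.1234 [stop]  node(8,4) S=95.0200 payoff=39.7500 vs cont=37.7299 → 39.7500 [stop]  node(8,5) S=137.5363 payoff=0.0000 vs cont=10.1768 → 10.1768 [wait]  node(8,6) S=199.0765 payoff=0.0000 vs cont=0.0000 → 0.0000 [wait]  node(8,7) S=288.1525 payoff=0.0000 vs cont=0.0000 → 0.0000 [wait]  node(8,8) S=417.0853 payoff=0.0000 vs cont=0.0000 → 0.0000 [wait]  ⇒ S*(8)=95.0200
t_7: node(7,0) S=26.0439 payoff=108.7261 vs cont=106.7060 → 108.7261 [stop]  node(7,1) S=37.6972 payoff=97.0728 vs cont=95.0527 → 97.0728 [stop]  node(7,2) S=54.5646 payoff=80.2054 vs cont=78.1852 → 80.2054 [stop]  node(7,3) S=78.9794 payoff=55.7906 vs cont=53.7705 → 55.7906 [stop]  node(7,4) S=114.3184 payoff=20.4516 vs cont=24.7400 → 24.7400 [wait]  node(7,5) S=165.4698 payoff=0.0000 vs cont=5.0640 → 5.0640 [wait]  node(7,6) S=239.5086 payoff=0.0000 vs cont=0.0000 → 0.0000 [wait]  node(7,7) S=346.6759 payoff=0.0000 vs cont=0.0000 → 0.0000 [wait]  ⇒ S*(7)=78.9794
t_6: node(6,0) S=31.3334 payoff=103.4366 vs cont=101.4165 → 103.4366 [stop]  node(6,1) S=45.3534 payoff=89.4166 vs cont=87.3964 → 89.4166 [stop]  node(6,2) S=65.6466 payoff=69.1234 vs cont=67.1032 → 69.1234 [stop]  node(6,3) S=95.0200 payoff=39.7500 vs cont=39.8201 → 39.8201 [wait]  node(6,4) S=137.5363 payoff=0.0000 vs cont=14.7790 → 14.7790 [wait]  node(6,5) S=199.0765 payoff=0.0000 vs cont=2.5199 → 2.5199 [wait]  node(6,6) S=288.1525 payoff=0.0000 vs cont=0.0000 → 0.0000 [wait]  ⇒ S*(6)=65.6466
t_5: node(5,0) S=37.6972 payoff=97.0728 vs cont=95.0527 → 97.0728 [stop]  node(5,1) S=54.5646 payoff=80.2054 vs cont=78.1852 → 80.2054 [stop]  node(5,2) S=78.9794 payoff=55.7906 vs cont=53.8046 → 55.7906 [stop]  node(5,3) S=114.3184 payoff=20.4516 vs cont=27.0180 → 27.0180 [wait]  node(5,4) S=165.4698 payoff=0.0000 vs cont=8.5823 → 8.5823 [wait]  node(5,5) S=239.5086 payoff=0.0000 vs cont=1.2539 → 1.2539 [wait]  ⇒ S*(5)=78.9794
t_4: node(4,0) S=45.3534 payoff=89.4166 vs cont=87.3964 → 89.4166 [stop]  node(4,1) S=65.6466 payoff=69.1234 vs cont=67.1032 → 69.1234 [stop]  node(4,2) S=95.0200 payoff=39.7500 vs cont=40.9304 → 40.9304 [wait]  node(4,3) S=137.5363 payoff=0.0000 vs cont=17.6273 → 17.6273 [wait]  node(4,4) S=199.0765 payoff=0.0000 vs cont=4.8817 → 4.8817 [wait]  ⇒ S*(4)=65.6466
t_3: node(3,0) S=54.5646 payoff=80.2054 vs cont=78.1852 → 80.2054 [stop]  node(3,1) S=78.9794 payoff=55.7906 vs cont=54.3458 → 55.7906 [stop]  node(3,2) S=114.3184 payoff=20.4516 vs cont=28.9588 → 28.9588 [wait]  node(3,3) S=165.4698 payoff=0.0000 vs cont=11.1508 → 11.1508 [wait]  ⇒ S*(3)=78.9794
t_2: node(2,0) S=65.6466 payoff=69.1234 vs cont=67.1032 → 69.1234 [stop]  node(2,1) S=95.0200 payoff=39.7500 vs cont=41.8764 → 41.8764 [wait]  node(2,2) S=137.5363 payoff=0.0000 vs cont=19.8450 → 19.8450 [wait]  ⇒ S*(2)=65.6466
t_1: node(1,0) S=78.9794 payoff=55.7906 vs cont=54.8069 → 55.7906 [stop]  node(1,1) S=114.3184 payoff=20.4516 vs cont=30.5105 → 30.5105 [wait]  ⇒ S*(1)=78.9794
t_0: node(0,0) S=95.0200 payoff=39.7500 vs cont=42.6326 → 42.6326 [wait]  ⇒ S*(0)=-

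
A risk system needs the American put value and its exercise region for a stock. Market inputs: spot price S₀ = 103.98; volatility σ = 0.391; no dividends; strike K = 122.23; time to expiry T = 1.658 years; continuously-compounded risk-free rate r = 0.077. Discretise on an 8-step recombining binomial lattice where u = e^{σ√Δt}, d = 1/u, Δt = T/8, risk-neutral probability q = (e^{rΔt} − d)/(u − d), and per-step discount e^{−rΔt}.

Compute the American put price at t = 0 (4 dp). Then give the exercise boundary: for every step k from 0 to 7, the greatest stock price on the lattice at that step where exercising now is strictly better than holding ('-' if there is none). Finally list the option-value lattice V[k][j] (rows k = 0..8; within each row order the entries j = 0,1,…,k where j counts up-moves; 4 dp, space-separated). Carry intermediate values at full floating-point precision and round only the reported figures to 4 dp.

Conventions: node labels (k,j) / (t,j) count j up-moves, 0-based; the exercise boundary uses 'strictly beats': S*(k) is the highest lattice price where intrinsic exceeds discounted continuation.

price = 26.4408
boundary = - - 72.8349 60.9585 72.8349 87.0251 72.8349 87.0251
tree:
26.4408
36.6798 17.0747
49.3951 25.1719 9.5445
61.2715 35.9224 15.2546 4.1541
71.2113 49.3951 23.6345 7.3837 1.0653
79.5304 61.2715 35.2049 12.8498 2.1672 0.0000
86.4929 71.2113 49.3951 21.7234 4.4092 0.0000 0.0000
92.3202 79.5304 61.2715 35.2049 8.9704 0.0000 0.0000 0.0000
97.1972 86.4929 71.2113 49.3951 18.2500 0.0000 0.0000 0.0000 0.0000

params: Δt=0.20725 u=1.19483 d=0.83694 q=0.50056 e^(-rΔt)=0.98417
t_8 payoffs: 97.1972 86.4929 71.2113 49.3951 18.2500 0.0000 0.0000 0.0000 0.0000
t_7: node(7,0) S=29.9098 payoff=92.3202 vs cont=90.3851 → 92.3202 [stop]  node(7,1) S=42.6996 payoff=79.5304 vs cont=77.5953 → 79.5304 [stop]  node(7,2) S=60.9585 payoff=61.2715 vs cont=59.3364 → 61.2715 [stop]  node(7,3) S=87.0251 payoff=35.2049 vs cont=33.2698 → 35.2049 [stop]  node(7,4) S=124.2381 payoff=0.0000 vs cont=8.9704 → 8.9704 [wait]  node(7,5) S=177.3639 payoff=0.0000 vs cont=0.0000 → 0.0000 [wait]  node(7,6) S=253.2069 payoff=0.0000 vs cont=0.0000 → 0.0000 [wait]  node(7,7) S=361.4812 payoff=0.0000 vs cont=0.0000 → 0.0000 [wait]  ⇒ S*(7)=87.0251
t_6: node(6,0) S=35.7371 payoff=86.4929 vs cont=84.5578 → 86.4929 [stop]  node(6,1) S=51.0187 payoff=71.2113 vs cont=69.2762 → 71.2113 [stop]  node(6,2) S=72.8349 payoff=49.3951 vs cont=47.4600 → 49.3951 [stop]  node(6,3) S=103.9800 payoff=18.2500 vs cont=21.7234 → 21.7234 [wait]  node(6,4) S=148.4431 payoff=0.0000 vs cont=4.4092 → 4.4092 [wait]  node(6,5) S=211.9192 payoff=0.0000 vs cont=0.0000 → 0.0000 [wait]  node(6,6) S=302.5385 payoff=0.0000 vs cont=0.0000 → 0.0000 [wait]  ⇒ S*(6)=72.8349
t_5: node(5,0) S=42.6996 payoff=79.5304 vs cont=77.5953 → 79.5304 [stop]  node(5,1) S=60.9585 payoff=61.2715 vs cont=59.3364 → 61.2715 [stop]  node(5,2) S=87.0251 payoff=35.2049 vs cont=34.9809 → 35.2049 [stop]  node(5,3) S=124.2381 payoff=0.0000 vs cont=12.8498 → 12.8498 [wait]  node(5,4) S=177.3639 payoff=0.0000 vs cont=2.1672 → 2.1672 [wait]  node(5,5) S=253.2069 payoff=0.0000 vs cont=0.0000 → 0.0000 [wait]  ⇒ S*(5)=87.0251
t_4: node(4,0) S=51.0187 payoff=71.2113 vs cont=69.2762 → 71.2113 [stop]  node(4,1) S=72.8349 payoff=49.3951 vs cont=47.4600 → 49.3951 [stop]  node(4,2) S=103.9800 payoff=18.2500 vs cont=23.6345 → 23.6345 [wait]  node(4,3) S=148.4431 payoff=0.0000 vs cont=7.3837 → 7.3837 [wait]  node(4,4) S=211.9192 payoff=0.0000 vs cont=1.0653 → 1.0653 [wait]  ⇒ S*(4)=72.8349
t_3: node(3,0) S=60.9585 payoff=61.2715 vs cont=59.3364 → 61.2715 [stop]  node(3,1) S=87.0251 payoff=35.2049 vs cont=35.9224 → 35.9224 [wait]  node(3,2) S=124.2381 payoff=0.0000 vs cont=15.2546 → 15.2546 [wait]  node(3,3) S=177.3639 payoff=0.0000 vs cont=4.1541 → 4.1541 [wait]  ⇒ S*(3)=60.9585
t_2: node(2,0) S=72.8349 payoff=49.3951 vs cont=47.8135 → 49.3951 [stop]  node(2,1) S=103.9800 payoff=18.2500 vs cont=25.1719 → 25.1719 [wait]  node(2,2) S=148.4431 payoff=0.0000 vs cont=9.5445 → 9.5445 [wait]  ⇒ S*(2)=72.8349
t_1: node(1,0) S=87.0251 payoff=35.2049 vs cont=36.6798 → 36.6798 [wait]  node(1,1) S=124.2381 payoff=0.0000 vs cont=17.0747 → 17.0747 [wait]  ⇒ S*(1)=-
t_0: node(0,0) S=103.9800 payoff=18.2500 vs cont=26.4408 → 26.4408 [wait]  ⇒ S*(0)=-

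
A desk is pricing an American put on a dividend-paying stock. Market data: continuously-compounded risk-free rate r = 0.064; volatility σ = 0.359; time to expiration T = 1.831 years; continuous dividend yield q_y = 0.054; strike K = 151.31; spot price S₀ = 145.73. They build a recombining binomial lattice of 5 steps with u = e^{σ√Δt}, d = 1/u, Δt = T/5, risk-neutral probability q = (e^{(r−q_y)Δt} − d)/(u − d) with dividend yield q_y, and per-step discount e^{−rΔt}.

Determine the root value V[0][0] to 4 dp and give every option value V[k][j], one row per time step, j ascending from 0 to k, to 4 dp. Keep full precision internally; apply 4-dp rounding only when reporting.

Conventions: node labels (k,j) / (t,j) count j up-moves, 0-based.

price = 28.9912
tree:
28.9912
41.4905 15.4893
57.2170 24.7641 5.1561
75.3646 38.4032 9.6723 0.0000
90.1944 56.9364 18.1442 0.0000 0.0000
102.1283 75.3646 34.0365 0.0000 0.0000 0.0000

Δt=0.36620  u=1.24265  d=0.80473  q=0.45428  discount=0.97684
step 5 (expiry): payoffs max(K−S,0) = 102.1283 75.3646 34.0365 0.0000 0.0000 0.0000
k=4: (k=4,j=0): S=61.1156, K−S=90.1944, hold=87.8860 ⇒ V=90.1944 exercise | (k=4,j=1): S=94.3736, K−S=56.9364, hold=55.2793 ⇒ V=56.9364 exercise | (k=4,j=2): S=145.7300, K−S=5.5800, hold=18.1442 ⇒ V=18.1442 continue | (k=4,j=3): S=225.0335, K−S=0.0000, hold=0.0000 ⇒ V=0.0000 continue | (k=4,j=4): S=347.4926, K−S=0.0000, hold=0.0000 ⇒ V=0.0000 continue
k=3: (k=3,j=0): S=75.9454, K−S=75.3646, hold=73.3467 ⇒ V=75.3646 exercise | (k=3,j=1): S=117.2735, K−S=34.0365, hold=38.4032 ⇒ V=38.4032 continue | (k=3,j=2): S=181.0915, K−S=0.0000, hold=9.6723 ⇒ V=9.6723 continue | (k=3,j=3): S=279.6381, K−S=0.0000, hold=0.0000 ⇒ V=0.0000 continue
k=2: (k=2,j=0): S=94.3736, K−S=56.9364, hold=57.2170 ⇒ V=57.2170 continue | (k=2,j=1): S=145.7300, K−S=5.5800, hold=24.7641 ⇒ V=24.7641 continue | (k=2,j=2): S=225.0335, K−S=0.0000, hold=5.1561 ⇒ V=5.1561 continue
k=1: (k=1,j=0): S=117.2735, K−S=34.0365, hold=41.4905 ⇒ V=41.4905 continue | (k=1,j=1): S=181.0915, K−S=0.0000, hold=15.4893 ⇒ V=15.4893 continue
k=0: (k=0,j=0): S=145.7300, K−S=5.5800, hold=28.9912 ⇒ V=28.9912 continue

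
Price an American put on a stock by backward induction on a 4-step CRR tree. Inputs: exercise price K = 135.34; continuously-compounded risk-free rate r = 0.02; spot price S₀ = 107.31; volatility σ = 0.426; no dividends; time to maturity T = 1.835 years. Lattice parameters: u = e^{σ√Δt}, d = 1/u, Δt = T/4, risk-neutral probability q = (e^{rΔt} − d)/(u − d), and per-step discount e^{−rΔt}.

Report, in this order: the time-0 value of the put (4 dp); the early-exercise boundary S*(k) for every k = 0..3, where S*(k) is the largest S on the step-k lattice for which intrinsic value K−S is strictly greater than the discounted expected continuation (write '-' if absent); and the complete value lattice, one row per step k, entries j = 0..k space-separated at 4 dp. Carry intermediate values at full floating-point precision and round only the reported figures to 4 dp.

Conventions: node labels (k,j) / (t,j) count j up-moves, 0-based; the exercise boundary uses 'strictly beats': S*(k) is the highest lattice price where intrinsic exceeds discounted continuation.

Δt=0.45875, u=1.33447, d=0.74936, q=0.44412, disc=e^(-rΔt)=0.99087
k=4 terminal: V=max(K-S,0) → 101.5020 75.0809 28.0300 0.0000 0.0000
k=3: j=0 S=45.1558 intr=90.1842 cont=88.9481 V=90.1842[EX]; j=1 S=80.4139 intr=54.9261 cont=53.6900 V=54.9261[EX]; j=2 S=143.2020 intr=0.0000 cont=15.4391 V=15.4391[hold]; j=3 S=255.0157 intr=0.0000 cont=0.0000 V=0.0000[hold]  S*(3)=80.4139
k=2: j=0 S=60.2591 intr=75.0809 cont=73.8449 V=75.0809[EX]; j=1 S=107.3100 intr=28.0300 cont=37.0478 V=37.0478[hold]; j=2 S=191.0988 intr=0.0000 cont=8.5040 V=8.5040[hold]  S*(2)=60.2591
k=1: j=0 S=80.4139 intr=54.9261 cont=57.6584 V=57.6584[hold]; j=1 S=143.2020 intr=0.0000 cont=24.1485 V=24.1485[hold]  S*(1)=-
k=0: j=0 S=107.3100 intr=28.0300 cont=42.3854 V=42.3854[hold]  S*(0)=-

price = 42.3854
boundary = - - 60.2591 80.4139
tree:
42.3854
57.6584 24.1485
75.0809 37.0478 8.5040
90.1842 54.9261 15.4391 0.0000
101.5020 75.0809 28.0300 0.0000 0.0000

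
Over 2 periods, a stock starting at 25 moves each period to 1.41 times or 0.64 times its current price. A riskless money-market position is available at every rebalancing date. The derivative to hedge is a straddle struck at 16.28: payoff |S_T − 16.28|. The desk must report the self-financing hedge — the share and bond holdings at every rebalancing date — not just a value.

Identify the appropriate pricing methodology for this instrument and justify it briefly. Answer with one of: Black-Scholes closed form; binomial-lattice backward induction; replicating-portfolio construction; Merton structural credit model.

framework: replicating-portfolio construction

Key observation: the task asks for the hedge itself — share and bond holdings at every node of the 2-period tree on spot 25 with factors 1.41/0.64 — which is exactly what the replicating-portfolio construction produces.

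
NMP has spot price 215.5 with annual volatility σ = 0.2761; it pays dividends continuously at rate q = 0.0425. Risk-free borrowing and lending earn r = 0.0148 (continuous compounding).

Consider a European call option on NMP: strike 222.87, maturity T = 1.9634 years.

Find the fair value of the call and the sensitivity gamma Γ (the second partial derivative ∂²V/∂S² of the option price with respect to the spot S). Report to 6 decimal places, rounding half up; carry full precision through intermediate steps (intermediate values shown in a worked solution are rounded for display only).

price = 23.495781
Γ = 0.004399

σ√T = 0.2761·√1.9634 = 0.386875
d₁ = (ln(S/K) + (r−q+σ²/2)T) / (σ√T) = (ln(215.5/222.87) + (0.0148−0.0425+0.2761²/2)·1.9634) / 0.386875 = (-0.033628 + 0.020450) / 0.386875 = -0.034062
d₂ = d₁ − σ√T = -0.034062 − 0.386875 = -0.420937
e^{−rT} = 0.971360
e^{−qT} = 0.919942
N(d₁) = 0.486414,  N(d₂) = 0.336901
Call price V = S·e^{−qT}·N(d₁) − K·e^{−rT}·N(d₂) = 96.430348 − 72.934567 = 23.495781
φ(d₁) = (1/√(2π))·e^{−d₁²/2} = 0.398711
Γ = e^{−qT}·φ(d₁) / (S·σ·√T) = 0.004399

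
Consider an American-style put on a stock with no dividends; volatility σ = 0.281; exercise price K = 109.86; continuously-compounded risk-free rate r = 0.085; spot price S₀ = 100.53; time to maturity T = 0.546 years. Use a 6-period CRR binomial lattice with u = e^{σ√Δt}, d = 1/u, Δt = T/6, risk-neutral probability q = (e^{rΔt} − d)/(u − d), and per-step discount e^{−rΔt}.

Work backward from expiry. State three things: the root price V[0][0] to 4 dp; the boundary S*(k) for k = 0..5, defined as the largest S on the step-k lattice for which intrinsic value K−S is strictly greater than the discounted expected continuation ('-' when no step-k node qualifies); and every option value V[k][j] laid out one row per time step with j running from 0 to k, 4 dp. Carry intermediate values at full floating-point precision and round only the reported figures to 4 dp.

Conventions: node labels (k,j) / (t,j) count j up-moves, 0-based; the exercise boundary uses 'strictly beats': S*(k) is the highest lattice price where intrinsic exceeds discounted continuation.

Δt=0.09100, u=1.08846, d=0.91873, q=0.52457, disc=e^(-rΔt)=0.99229
k=6 terminal: V=max(K-S,0) → 49.4077 38.2390 25.0069 9.3300 0.0000 0.0000 0.0000
k=5: j=0 S=65.8001 intr=44.0599 cont=43.2134 V=44.0599[EX]; j=1 S=77.9568 intr=31.9032 cont=31.0567 V=31.9032[EX]; j=2 S=92.3596 intr=17.5004 cont=16.6540 V=17.5004[EX]; j=3 S=109.4232 intr=0.4368 cont=4.4016 V=4.4016[hold]; j=4 S=129.6395 intr=0.0000 cont=0.0000 V=0.0000[hold]; j=5 S=153.5907 intr=0.0000 cont=0.0000 V=0.0000[hold]  S*(5)=92.3596
k=4: j=0 S=71.6210 intr=38.2390 cont=37.3925 V=38.2390[EX]; j=1 S=84.8531 intr=25.0069 cont=24.1604 V=25.0069[EX]; j=2 S=100.5300 intr=9.3300 cont=10.5473 V=10.5473[hold]; j=3 S=119.1032 intr=0.0000 cont=2.0765 V=2.0765[hold]; j=4 S=141.1078 intr=0.0000 cont=0.0000 V=0.0000[hold]  S*(4)=84.8531
k=3: j=0 S=77.9568 intr=31.9032 cont=31.0567 V=31.9032[EX]; j=1 S=92.3596 intr=17.5004 cont=17.2876 V=17.5004[EX]; j=2 S=109.4232 intr=0.4368 cont=6.0568 V=6.0568[hold]; j=3 S=129.6395 intr=0.0000 cont=0.9796 V=0.9796[hold]  S*(3)=92.3596
k=2: j=0 S=84.8531 intr=25.0069 cont=24.1604 V=25.0069[EX]; j=1 S=100.5300 intr=9.3300 cont=11.4089 V=11.4089[hold]; j=2 S=119.1032 intr=0.0000 cont=3.3673 V=3.3673[hold]  S*(2)=84.8531
k=1: j=0 S=92.3596 intr=17.5004 cont=17.7361 V=17.7361[hold]; j=1 S=109.4232 intr=0.4368 cont=7.1351 V=7.1351[hold]  S*(1)=-
k=0: j=0 S=100.5300 intr=9.3300 cont=12.0813 V=12.0813[hold]  S*(0)=-

price = 12.0813
boundary = - - 84.8531 92.3596 84.8531 92.3596
tree:
12.0813
17.7361 7.1351
25.0069 11.4089 3.3673
31.9032 17.5004 6.0568 0.9796
38.2390 25.0069 10.5473 2.0765 0.0000
44.0599 31.9032 17.5004 4.4016 0.0000 0.0000
49.4077 38.2390 25.0069 9.3300 0.0000 0.0000 0.0000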